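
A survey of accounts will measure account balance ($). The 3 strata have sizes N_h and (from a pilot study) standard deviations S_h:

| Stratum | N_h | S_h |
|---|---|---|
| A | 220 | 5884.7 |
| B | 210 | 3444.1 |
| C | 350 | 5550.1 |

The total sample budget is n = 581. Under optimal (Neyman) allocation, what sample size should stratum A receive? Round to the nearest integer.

190

Neyman allocation: n_h = n · N_h S_h / Σ N_i S_i, with n = 581.
  stratum A: N_h·S_h = 220·5884.7 = 1294634.00
  stratum B: N_h·S_h = 210·3444.1 = 723261.00
  stratum C: N_h·S_h = 350·5550.1 = 1942535.00
Σ N_h S_h = 3960430.00
n for stratum A = 581·1294634.00/3960430.00 = 189.924 → 190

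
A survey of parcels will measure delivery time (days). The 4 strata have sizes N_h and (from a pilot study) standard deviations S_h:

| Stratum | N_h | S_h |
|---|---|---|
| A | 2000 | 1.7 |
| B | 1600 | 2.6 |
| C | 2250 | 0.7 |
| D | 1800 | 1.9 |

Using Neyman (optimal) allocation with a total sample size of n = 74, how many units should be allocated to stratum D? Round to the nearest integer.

Neyman allocation: n_h = n · N_h S_h / Σ N_i S_i, with n = 74.
  stratum A: N_h·S_h = 2000·1.7 = 3400.00
  stratum B: N_h·S_h = 1600·2.6 = 4160.00
  stratum C: N_h·S_h = 2250·0.7 = 1575.00
  stratum D: N_h·S_h = 1800·1.9 = 3420.00
Σ N_h S_h = 12555.00
n for stratum D = 74·3420.00/12555.00 = 20.158 → 20

20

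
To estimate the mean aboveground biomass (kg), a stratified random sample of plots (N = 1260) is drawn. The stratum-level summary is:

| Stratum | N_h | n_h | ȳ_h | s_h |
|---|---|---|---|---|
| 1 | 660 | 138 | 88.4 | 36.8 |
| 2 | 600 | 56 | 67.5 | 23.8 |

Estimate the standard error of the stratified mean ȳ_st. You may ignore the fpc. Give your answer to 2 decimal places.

SE(ȳ_st) ≈ 2.23

V̂(ȳ_st) = Σ W_h² s_h²/n_h, with W_h = N_h/N and N = 1260:
  stratum 1: (660/1260)²·36.8²/138 = 2.69255
  stratum 2: (600/1260)²·23.8²/56 = 2.29365
V̂(ȳ_st) = 4.9862
SE(ȳ_st) = √4.9862 = 2.23298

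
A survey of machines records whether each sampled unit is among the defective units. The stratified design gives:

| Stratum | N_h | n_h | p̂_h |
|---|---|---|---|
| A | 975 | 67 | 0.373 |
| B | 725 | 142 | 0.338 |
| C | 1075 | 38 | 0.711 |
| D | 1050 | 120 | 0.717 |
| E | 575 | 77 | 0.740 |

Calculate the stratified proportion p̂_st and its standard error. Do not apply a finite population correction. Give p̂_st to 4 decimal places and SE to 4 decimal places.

p̂_st ≈ 0.5799, SE ≈ 0.0262

N = 4400; stratum weights W_h = N_h/N.
p̂_st = Σ W_h p̂_h = (975·0.373 + 725·0.338 + 1075·0.711 + 1050·0.717 + 575·0.740)/4400 = 0.57986
V̂(p̂_st) = Σ W_h² p̂_h(1−p̂_h)/(n_h−1):
  stratum A: (975/4400)²·0.373·0.627/66 = 0.000173995
  stratum B: (725/4400)²·0.338·0.662/141 = 4.3085e-05
  stratum C: (1075/4400)²·0.711·0.289/37 = 0.000331495
  stratum D: (1050/4400)²·0.717·0.283/119 = 9.71028e-05
  stratum E: (575/4400)²·0.740·0.260/76 = 4.32336e-05
V̂(p̂_st) = 0.000688912; SE = √V̂ = 0.0262471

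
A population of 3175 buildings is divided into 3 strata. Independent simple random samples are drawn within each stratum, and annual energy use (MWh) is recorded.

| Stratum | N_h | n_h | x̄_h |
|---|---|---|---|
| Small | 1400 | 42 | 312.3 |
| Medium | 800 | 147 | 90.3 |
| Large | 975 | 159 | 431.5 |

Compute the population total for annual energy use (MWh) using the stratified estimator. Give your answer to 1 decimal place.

τ̂_st ≈ 930172.5

τ̂_st = Σ N_h x̄_h = 1400·312.3 + 800·90.3 + 975·431.5 = 930172.5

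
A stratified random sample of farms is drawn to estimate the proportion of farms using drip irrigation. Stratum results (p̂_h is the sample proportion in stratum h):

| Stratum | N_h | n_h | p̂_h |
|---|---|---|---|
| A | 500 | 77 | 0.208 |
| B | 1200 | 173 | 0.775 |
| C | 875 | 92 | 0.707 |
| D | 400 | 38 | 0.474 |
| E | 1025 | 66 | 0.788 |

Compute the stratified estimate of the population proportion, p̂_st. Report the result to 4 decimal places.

p̂_st ≈ 0.6625

N = 4000; stratum weights W_h = N_h/N.
p̂_st = Σ W_h p̂_h = (500·0.208 + 1200·0.775 + 875·0.707 + 400·0.474 + 1025·0.788)/4000 = 0.66248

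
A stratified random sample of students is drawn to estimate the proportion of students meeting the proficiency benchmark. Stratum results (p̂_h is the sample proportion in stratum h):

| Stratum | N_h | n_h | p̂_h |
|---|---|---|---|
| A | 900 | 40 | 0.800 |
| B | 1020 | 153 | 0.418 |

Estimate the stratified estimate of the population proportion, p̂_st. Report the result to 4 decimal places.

p̂_st ≈ 0.5971

N = 1920; stratum weights W_h = N_h/N.
p̂_st = Σ W_h p̂_h = (900·0.800 + 1020·0.418)/1920 = 0.59706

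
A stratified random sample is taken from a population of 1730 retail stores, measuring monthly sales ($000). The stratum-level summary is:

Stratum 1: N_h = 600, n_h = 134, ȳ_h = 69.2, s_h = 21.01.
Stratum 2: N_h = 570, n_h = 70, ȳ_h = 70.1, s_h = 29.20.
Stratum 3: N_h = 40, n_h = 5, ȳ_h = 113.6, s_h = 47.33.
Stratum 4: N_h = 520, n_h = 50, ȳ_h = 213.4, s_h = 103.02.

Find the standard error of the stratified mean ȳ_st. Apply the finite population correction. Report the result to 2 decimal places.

V̂(ȳ_st) = Σ W_h² (1 − n_h/N_h) s_h²/n_h, with W_h = N_h/N and N = 1730:
  stratum 1: (600/1730)²·(1 − 134/600)·21.01²/134 = 0.307746
  stratum 2: (570/1730)²·(1 − 70/570)·29.20²/70 = 1.1599
  stratum 3: (40/1730)²·(1 − 5/40)·47.33²/5 = 0.209575
  stratum 4: (520/1730)²·(1 − 50/520)·103.02²/50 = 17.3333
V̂(ȳ_st) = 19.0106
SE(ȳ_st) = √19.0106 = 4.36011

SE(ȳ_st) ≈ 4.36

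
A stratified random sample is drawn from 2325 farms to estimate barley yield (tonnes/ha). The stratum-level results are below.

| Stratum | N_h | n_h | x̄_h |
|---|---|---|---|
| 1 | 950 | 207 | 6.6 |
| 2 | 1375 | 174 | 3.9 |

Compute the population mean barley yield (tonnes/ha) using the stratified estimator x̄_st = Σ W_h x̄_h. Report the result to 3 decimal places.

N = Σ N_h = 2325. Stratum weights W_h = N_h/N.
x̄_st = (950·6.6 + 1375·3.9) / 2325 = 5.00323

x̄_st ≈ 5.003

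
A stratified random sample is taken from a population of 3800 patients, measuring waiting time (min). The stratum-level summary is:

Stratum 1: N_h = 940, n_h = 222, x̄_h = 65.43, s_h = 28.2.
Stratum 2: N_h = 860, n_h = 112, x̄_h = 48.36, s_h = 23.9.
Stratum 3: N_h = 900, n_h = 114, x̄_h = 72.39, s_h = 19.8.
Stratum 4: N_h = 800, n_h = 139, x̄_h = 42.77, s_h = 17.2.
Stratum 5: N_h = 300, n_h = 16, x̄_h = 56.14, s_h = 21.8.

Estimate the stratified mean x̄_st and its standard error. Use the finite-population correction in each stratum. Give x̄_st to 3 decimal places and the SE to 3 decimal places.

x̄_st ≈ 57.711, SE ≈ 0.903

x̄_st = Σ W_h x̄_h = (940·65.43 + 860·48.36 + 900·72.39 + 800·42.77 + 300·56.14)/3800 = 57.71126
V̂(x̄_st) = Σ W_h² (1 − n_h/N_h) s_h²/n_h, with W_h = N_h/N and N = 3800:
  stratum 1: (940/3800)²·(1 − 222/940)·28.2²/222 = 0.167429
  stratum 2: (860/3800)²·(1 − 112/860)·23.9²/112 = 0.227201
  stratum 3: (900/3800)²·(1 − 114/900)·19.8²/114 = 0.16847
  stratum 4: (800/3800)²·(1 − 139/800)·17.2²/139 = 0.0779411
  stratum 5: (300/3800)²·(1 − 16/300)·21.8²/16 = 0.175253
V̂(x̄_st) = 0.816294
SE(x̄_st) = √0.816294 = 0.90349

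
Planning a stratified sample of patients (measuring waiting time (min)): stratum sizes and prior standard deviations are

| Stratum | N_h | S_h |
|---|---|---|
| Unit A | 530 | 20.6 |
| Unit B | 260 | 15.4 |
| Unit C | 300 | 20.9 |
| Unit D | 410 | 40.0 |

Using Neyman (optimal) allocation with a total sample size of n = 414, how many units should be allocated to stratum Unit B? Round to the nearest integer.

44

Neyman allocation: n_h = n · N_h S_h / Σ N_i S_i, with n = 414.
  stratum Unit A: N_h·S_h = 530·20.6 = 10918.00
  stratum Unit B: N_h·S_h = 260·15.4 = 4004.00
  stratum Unit C: N_h·S_h = 300·20.9 = 6270.00
  stratum Unit D: N_h·S_h = 410·40.0 = 16400.00
Σ N_h S_h = 37592.00
n for stratum Unit B = 414·4004.00/37592.00 = 44.096 → 44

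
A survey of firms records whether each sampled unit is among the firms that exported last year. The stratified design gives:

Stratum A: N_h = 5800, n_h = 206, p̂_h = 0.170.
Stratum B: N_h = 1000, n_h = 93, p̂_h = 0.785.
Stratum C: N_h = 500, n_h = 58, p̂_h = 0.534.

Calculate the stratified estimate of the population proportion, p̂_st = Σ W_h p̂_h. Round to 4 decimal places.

p̂_st ≈ 0.2792

N = 7300; stratum weights W_h = N_h/N.
p̂_st = Σ W_h p̂_h = (5800·0.170 + 1000·0.785 + 500·0.534)/7300 = 0.27918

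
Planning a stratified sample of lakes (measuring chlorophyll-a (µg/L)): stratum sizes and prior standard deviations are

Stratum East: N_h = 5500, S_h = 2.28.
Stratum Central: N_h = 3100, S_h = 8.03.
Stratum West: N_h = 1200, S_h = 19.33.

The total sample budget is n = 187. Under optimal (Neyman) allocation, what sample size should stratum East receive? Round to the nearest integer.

Neyman allocation: n_h = n · N_h S_h / Σ N_i S_i, with n = 187.
  stratum East: N_h·S_h = 5500·2.28 = 12540.00
  stratum Central: N_h·S_h = 3100·8.03 = 24893.00
  stratum West: N_h·S_h = 1200·19.33 = 23196.00
Σ N_h S_h = 60629.00
n for stratum East = 187·12540.00/60629.00 = 38.678 → 39

39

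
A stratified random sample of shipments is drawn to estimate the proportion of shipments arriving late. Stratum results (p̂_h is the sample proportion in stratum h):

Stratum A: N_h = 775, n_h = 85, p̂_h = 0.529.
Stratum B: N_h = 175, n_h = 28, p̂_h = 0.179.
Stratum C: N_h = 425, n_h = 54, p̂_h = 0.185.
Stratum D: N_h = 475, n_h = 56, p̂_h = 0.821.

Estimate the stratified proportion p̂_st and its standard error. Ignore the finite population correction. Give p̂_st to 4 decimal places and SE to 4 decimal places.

N = 1850; stratum weights W_h = N_h/N.
p̂_st = Σ W_h p̂_h = (775·0.529 + 175·0.179 + 425·0.185 + 475·0.821)/1850 = 0.49184
V̂(p̂_st) = Σ W_h² p̂_h(1−p̂_h)/(n_h−1):
  stratum A: (775/1850)²·0.529·0.471/84 = 0.000520544
  stratum B: (175/1850)²·0.179·0.821/27 = 4.8704e-05
  stratum C: (425/1850)²·0.185·0.815/53 = 0.000150137
  stratum D: (475/1850)²·0.821·0.179/55 = 0.000176148
V̂(p̂_st) = 0.000895533; SE = √V̂ = 0.0299255

p̂_st ≈ 0.4918, SE ≈ 0.0299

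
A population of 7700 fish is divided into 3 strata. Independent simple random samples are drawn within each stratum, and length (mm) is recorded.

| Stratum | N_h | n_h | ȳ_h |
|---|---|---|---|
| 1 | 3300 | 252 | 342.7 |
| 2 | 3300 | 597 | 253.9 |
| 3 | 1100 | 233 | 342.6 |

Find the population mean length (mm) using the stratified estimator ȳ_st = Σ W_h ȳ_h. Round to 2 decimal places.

N = Σ N_h = 7700. Stratum weights W_h = N_h/N.
ȳ_st = (3300·342.7 + 3300·253.9 + 1100·342.6) / 7700 = 304.6286

ȳ_st ≈ 304.63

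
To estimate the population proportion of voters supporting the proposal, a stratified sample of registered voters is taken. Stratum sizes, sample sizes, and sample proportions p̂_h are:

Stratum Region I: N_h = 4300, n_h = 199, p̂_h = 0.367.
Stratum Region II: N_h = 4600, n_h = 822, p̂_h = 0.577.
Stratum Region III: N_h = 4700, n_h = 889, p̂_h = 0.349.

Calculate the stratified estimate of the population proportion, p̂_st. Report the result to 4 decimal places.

p̂_st ≈ 0.4318

N = 13600; stratum weights W_h = N_h/N.
p̂_st = Σ W_h p̂_h = (4300·0.367 + 4600·0.577 + 4700·0.349)/13600 = 0.43181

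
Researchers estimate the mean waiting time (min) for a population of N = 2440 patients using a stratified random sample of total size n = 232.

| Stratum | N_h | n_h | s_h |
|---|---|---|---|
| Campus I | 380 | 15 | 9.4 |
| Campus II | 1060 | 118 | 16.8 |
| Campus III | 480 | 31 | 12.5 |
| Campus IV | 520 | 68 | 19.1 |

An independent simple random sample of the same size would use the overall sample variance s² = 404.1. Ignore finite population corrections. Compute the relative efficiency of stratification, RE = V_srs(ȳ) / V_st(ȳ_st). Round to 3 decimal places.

RE ≈ 1.686

V̂(ȳ_st) = Σ W_h² s_h²/n_h, with W_h = N_h/N and N = 2440:
  stratum Campus I: (380/2440)²·9.4²/15 = 0.142874
  stratum Campus II: (1060/2440)²·16.8²/118 = 0.451407
  stratum Campus III: (480/2440)²·12.5²/31 = 0.195057
  stratum Campus IV: (520/2440)²·19.1²/68 = 0.24366
V_st = 1.033
V_srs = s²/n = 404.1/232 = 1.74181
Relative efficiency = V_srs / V_st = 1.74181/1.033 = 1.6862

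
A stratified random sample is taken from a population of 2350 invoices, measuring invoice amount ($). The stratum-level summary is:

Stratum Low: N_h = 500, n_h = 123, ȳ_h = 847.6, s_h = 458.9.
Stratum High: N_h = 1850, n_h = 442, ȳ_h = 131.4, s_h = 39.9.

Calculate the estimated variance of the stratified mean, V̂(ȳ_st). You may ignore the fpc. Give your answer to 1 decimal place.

V̂(ȳ_st) = Σ W_h² s_h²/n_h, with W_h = N_h/N and N = 2350:
  stratum Low: (500/2350)²·458.9²/123 = 77.506
  stratum High: (1850/2350)²·39.9²/442 = 2.23219
V̂(ȳ_st) = 79.7382

V̂(ȳ_st) ≈ 79.7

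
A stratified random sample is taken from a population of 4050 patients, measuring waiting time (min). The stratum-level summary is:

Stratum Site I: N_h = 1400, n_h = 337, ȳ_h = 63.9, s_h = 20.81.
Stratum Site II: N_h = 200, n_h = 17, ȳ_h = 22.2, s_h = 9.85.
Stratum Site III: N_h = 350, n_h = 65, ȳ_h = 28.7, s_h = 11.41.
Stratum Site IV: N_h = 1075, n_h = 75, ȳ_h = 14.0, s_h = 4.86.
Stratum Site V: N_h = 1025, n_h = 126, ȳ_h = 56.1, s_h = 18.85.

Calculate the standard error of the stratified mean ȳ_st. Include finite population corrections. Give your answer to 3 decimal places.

SE(ȳ_st) ≈ 0.566

V̂(ȳ_st) = Σ W_h² (1 − n_h/N_h) s_h²/n_h, with W_h = N_h/N and N = 4050:
  stratum Site I: (1400/4050)²·(1 − 337/1400)·20.81²/337 = 0.116591
  stratum Site II: (200/4050)²·(1 − 17/200)·9.85²/17 = 0.0127349
  stratum Site III: (350/4050)²·(1 − 65/350)·11.41²/65 = 0.0121804
  stratum Site IV: (1075/4050)²·(1 − 75/1075)·4.86²/75 = 0.02064
  stratum Site V: (1025/4050)²·(1 − 126/1025)·18.85²/126 = 0.158426
V̂(ȳ_st) = 0.320572
SE(ȳ_st) = √0.320572 = 0.566191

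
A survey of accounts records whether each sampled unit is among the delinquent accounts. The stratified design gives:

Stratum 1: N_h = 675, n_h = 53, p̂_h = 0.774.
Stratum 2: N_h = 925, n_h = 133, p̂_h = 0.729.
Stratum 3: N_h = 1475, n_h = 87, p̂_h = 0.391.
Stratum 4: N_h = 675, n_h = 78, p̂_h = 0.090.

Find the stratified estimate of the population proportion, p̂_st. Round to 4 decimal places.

p̂_st ≈ 0.4891

N = 3750; stratum weights W_h = N_h/N.
p̂_st = Σ W_h p̂_h = (675·0.774 + 925·0.729 + 1475·0.391 + 675·0.090)/3750 = 0.48913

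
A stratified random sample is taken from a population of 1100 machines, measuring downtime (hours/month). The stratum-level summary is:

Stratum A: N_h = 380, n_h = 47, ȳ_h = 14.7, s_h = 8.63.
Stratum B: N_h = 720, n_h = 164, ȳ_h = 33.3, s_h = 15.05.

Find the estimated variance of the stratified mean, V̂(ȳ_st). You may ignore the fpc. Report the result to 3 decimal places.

V̂(ȳ_st) ≈ 0.781

V̂(ȳ_st) = Σ W_h² s_h²/n_h, with W_h = N_h/N and N = 1100:
  stratum A: (380/1100)²·8.63²/47 = 0.189106
  stratum B: (720/1100)²·15.05²/164 = 0.59171
V̂(ȳ_st) = 0.780816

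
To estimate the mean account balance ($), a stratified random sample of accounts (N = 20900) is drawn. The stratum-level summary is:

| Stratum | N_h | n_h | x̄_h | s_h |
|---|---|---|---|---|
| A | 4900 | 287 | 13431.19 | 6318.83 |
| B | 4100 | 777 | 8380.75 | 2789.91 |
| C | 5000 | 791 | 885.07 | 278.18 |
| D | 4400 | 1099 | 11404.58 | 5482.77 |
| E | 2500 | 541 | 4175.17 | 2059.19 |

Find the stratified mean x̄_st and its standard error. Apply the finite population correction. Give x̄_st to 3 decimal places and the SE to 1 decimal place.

x̄_st = Σ W_h x̄_h = (4900·13431.19 + 4100·8380.75 + 5000·885.07 + 4400·11404.58 + 2500·4175.17)/20900 = 7905.13555
V̂(x̄_st) = Σ W_h² (1 − n_h/N_h) s_h²/n_h, with W_h = N_h/N and N = 20900:
  stratum A: (4900/20900)²·(1 − 287/4900)·6318.83²/287 = 7199.1
  stratum B: (4100/20900)²·(1 − 777/4100)·2789.91²/777 = 312.45
  stratum C: (5000/20900)²·(1 − 791/5000)·278.18²/791 = 4.71337
  stratum D: (4400/20900)²·(1 − 1099/4400)·5482.77²/1099 = 909.511
  stratum E: (2500/20900)²·(1 − 541/2500)·2059.19²/541 = 87.8775
V̂(x̄_st) = 8513.66
SE(x̄_st) = √8513.66 = 92.2695

x̄_st ≈ 7905.136, SE ≈ 92.3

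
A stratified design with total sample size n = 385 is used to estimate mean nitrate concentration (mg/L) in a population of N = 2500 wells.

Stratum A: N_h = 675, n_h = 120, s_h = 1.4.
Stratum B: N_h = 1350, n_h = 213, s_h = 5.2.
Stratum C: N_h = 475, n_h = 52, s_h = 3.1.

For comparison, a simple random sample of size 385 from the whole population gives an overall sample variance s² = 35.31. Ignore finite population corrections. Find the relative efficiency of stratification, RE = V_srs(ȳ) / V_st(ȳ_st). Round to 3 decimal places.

V̂(ȳ_st) = Σ W_h² s_h²/n_h, with W_h = N_h/N and N = 2500:
  stratum A: (675/2500)²·1.4²/120 = 0.0011907
  stratum B: (1350/2500)²·5.2²/213 = 0.0370181
  stratum C: (475/2500)²·3.1²/52 = 0.00667156
V_st = 0.0448804
V_srs = s²/n = 35.31/385 = 0.0917143
Relative efficiency = V_srs / V_st = 0.0917143/0.0448804 = 2.0435

RE ≈ 2.044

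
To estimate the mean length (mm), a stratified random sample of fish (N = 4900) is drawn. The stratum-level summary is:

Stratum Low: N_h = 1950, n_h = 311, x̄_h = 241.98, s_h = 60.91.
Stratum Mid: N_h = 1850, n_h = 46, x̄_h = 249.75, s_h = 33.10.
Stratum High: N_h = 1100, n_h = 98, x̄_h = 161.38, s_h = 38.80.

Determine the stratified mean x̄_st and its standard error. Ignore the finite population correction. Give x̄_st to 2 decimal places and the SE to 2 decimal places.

x̄_st = Σ W_h x̄_h = (1950·241.98 + 1850·249.75 + 1100·161.38)/4900 = 226.81969
V̂(x̄_st) = Σ W_h² s_h²/n_h, with W_h = N_h/N and N = 4900:
  stratum Low: (1950/4900)²·60.91²/311 = 1.88927
  stratum Mid: (1850/4900)²·33.10²/46 = 3.39508
  stratum High: (1100/4900)²·38.80²/98 = 0.77416
V̂(x̄_st) = 6.0585
SE(x̄_st) = √6.0585 = 2.4614

x̄_st ≈ 226.82, SE ≈ 2.46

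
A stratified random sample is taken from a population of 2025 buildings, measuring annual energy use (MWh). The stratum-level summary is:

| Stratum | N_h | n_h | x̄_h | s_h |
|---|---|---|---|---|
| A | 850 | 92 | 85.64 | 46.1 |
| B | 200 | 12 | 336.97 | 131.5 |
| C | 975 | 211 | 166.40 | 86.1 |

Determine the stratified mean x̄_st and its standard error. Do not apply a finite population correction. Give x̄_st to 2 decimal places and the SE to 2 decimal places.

x̄_st = Σ W_h x̄_h = (850·85.64 + 200·336.97 + 975·166.40)/2025 = 149.34716
V̂(x̄_st) = Σ W_h² s_h²/n_h, with W_h = N_h/N and N = 2025:
  stratum A: (850/2025)²·46.1²/92 = 4.07007
  stratum B: (200/2025)²·131.5²/12 = 14.0566
  stratum C: (975/2025)²·86.1²/211 = 8.14485
V̂(x̄_st) = 26.2715
SE(x̄_st) = √26.2715 = 5.12557

x̄_st ≈ 149.35, SE ≈ 5.13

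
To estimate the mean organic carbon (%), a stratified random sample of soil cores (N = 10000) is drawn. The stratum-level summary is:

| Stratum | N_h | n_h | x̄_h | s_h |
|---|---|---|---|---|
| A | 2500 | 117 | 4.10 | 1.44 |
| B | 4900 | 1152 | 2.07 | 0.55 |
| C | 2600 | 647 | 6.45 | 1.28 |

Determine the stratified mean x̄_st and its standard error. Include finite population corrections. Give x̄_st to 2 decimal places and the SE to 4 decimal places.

x̄_st ≈ 3.72, SE ≈ 0.0351

x̄_st = Σ W_h x̄_h = (2500·4.10 + 4900·2.07 + 2600·6.45)/10000 = 3.71630
V̂(x̄_st) = Σ W_h² (1 − n_h/N_h) s_h²/n_h, with W_h = N_h/N and N = 10000:
  stratum A: (2500/10000)²·(1 − 117/2500)·1.44²/117 = 0.00105585
  stratum B: (4900/10000)²·(1 − 1152/4900)·0.55²/1152 = 4.82246e-05
  stratum C: (2600/10000)²·(1 − 647/2600)·1.28²/647 = 0.000128585
V̂(x̄_st) = 0.00123266
SE(x̄_st) = √0.00123266 = 0.0351093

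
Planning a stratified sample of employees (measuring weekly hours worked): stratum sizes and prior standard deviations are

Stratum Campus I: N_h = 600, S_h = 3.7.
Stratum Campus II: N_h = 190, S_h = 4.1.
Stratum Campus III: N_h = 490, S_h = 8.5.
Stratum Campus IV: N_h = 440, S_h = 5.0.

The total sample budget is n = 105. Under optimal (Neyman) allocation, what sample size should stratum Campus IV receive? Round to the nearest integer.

Neyman allocation: n_h = n · N_h S_h / Σ N_i S_i, with n = 105.
  stratum Campus I: N_h·S_h = 600·3.7 = 2220.00
  stratum Campus II: N_h·S_h = 190·4.1 = 779.00
  stratum Campus III: N_h·S_h = 490·8.5 = 4165.00
  stratum Campus IV: N_h·S_h = 440·5.0 = 2200.00
Σ N_h S_h = 9364.00
n for stratum Campus IV = 105·2200.00/9364.00 = 24.669 → 25

25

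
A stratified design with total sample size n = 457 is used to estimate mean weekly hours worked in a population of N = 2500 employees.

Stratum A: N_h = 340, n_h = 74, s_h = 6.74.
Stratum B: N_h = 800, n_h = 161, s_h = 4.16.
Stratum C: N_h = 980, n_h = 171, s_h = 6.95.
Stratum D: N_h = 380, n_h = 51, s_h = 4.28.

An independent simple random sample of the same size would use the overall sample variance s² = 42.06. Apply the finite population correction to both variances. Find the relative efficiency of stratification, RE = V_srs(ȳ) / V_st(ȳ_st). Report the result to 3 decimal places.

V̂(ȳ_st) = Σ W_h² (1 − n_h/N_h) s_h²/n_h, with W_h = N_h/N and N = 2500:
  stratum A: (340/2500)²·(1 − 74/340)·6.74²/74 = 0.00888318
  stratum B: (800/2500)²·(1 − 161/800)·4.16²/161 = 0.00879167
  stratum C: (980/2500)²·(1 − 171/980)·6.95²/171 = 0.0358318
  stratum D: (380/2500)²·(1 − 51/380)·4.28²/51 = 0.00718484
V_st = 0.0606914
V_srs = (1 − 457/2500)·42.06/457 = 0.075211
Relative efficiency = V_srs / V_st = 0.075211/0.0606914 = 1.2392

RE ≈ 1.239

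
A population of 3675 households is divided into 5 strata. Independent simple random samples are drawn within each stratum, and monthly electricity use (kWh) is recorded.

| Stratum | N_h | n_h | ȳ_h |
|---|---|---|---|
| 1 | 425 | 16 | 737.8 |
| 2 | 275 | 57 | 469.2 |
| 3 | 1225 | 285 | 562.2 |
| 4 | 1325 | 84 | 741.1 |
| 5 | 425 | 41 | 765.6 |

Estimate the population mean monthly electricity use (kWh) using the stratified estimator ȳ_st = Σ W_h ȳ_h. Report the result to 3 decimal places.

N = Σ N_h = 3675. Stratum weights W_h = N_h/N.
ȳ_st = (425·737.8 + 275·469.2 + 1225·562.2 + 1325·741.1 + 425·765.6) / 3675 = 663.57211

ȳ_st ≈ 663.572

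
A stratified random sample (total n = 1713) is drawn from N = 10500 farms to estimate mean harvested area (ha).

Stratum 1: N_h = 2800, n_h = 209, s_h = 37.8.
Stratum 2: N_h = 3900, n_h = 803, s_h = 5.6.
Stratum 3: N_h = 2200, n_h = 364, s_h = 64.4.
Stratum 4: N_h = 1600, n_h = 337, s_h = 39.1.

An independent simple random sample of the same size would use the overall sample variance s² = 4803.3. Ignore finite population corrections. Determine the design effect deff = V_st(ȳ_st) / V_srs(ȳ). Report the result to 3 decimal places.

V̂(ȳ_st) = Σ W_h² s_h²/n_h, with W_h = N_h/N and N = 10500:
  stratum 1: (2800/10500)²·37.8²/209 = 0.486155
  stratum 2: (3900/10500)²·5.6²/803 = 0.0053878
  stratum 3: (2200/10500)²·64.4²/364 = 0.500192
  stratum 4: (1600/10500)²·39.1²/337 = 0.105338
V_st = 1.09707
V_srs = s²/n = 4803.3/1713 = 2.80403
deff = V_st / V_srs = 1.09707/2.80403 = 0.3912

deff ≈ 0.391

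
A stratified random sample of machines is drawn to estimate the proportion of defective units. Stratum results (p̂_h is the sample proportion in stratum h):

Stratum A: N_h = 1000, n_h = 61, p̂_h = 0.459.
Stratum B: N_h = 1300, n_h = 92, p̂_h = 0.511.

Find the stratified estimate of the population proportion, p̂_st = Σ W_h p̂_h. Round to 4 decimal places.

p̂_st ≈ 0.4884

N = 2300; stratum weights W_h = N_h/N.
p̂_st = Σ W_h p̂_h = (1000·0.459 + 1300·0.511)/2300 = 0.48839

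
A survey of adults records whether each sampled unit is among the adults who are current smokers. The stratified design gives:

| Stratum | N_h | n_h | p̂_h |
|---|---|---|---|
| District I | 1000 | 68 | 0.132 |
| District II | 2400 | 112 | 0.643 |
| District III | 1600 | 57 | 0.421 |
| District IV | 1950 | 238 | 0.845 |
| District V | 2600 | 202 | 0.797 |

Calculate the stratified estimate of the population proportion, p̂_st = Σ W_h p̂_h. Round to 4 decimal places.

p̂_st ≈ 0.6355

N = 9550; stratum weights W_h = N_h/N.
p̂_st = Σ W_h p̂_h = (1000·0.132 + 2400·0.643 + 1600·0.421 + 1950·0.845 + 2600·0.797)/9550 = 0.63547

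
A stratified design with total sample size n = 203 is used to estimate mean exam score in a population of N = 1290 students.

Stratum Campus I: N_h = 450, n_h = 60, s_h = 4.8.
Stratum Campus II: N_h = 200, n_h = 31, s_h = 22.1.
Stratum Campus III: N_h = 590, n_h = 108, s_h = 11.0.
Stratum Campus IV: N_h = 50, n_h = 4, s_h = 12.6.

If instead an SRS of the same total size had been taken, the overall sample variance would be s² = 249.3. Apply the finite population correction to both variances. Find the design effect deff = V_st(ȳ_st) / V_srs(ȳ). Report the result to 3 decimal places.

deff ≈ 0.586

V̂(ȳ_st) = Σ W_h² (1 − n_h/N_h) s_h²/n_h, with W_h = N_h/N and N = 1290:
  stratum Campus I: (450/1290)²·(1 − 60/450)·4.8²/60 = 0.0404976
  stratum Campus II: (200/1290)²·(1 − 31/200)·22.1²/31 = 0.320007
  stratum Campus III: (590/1290)²·(1 − 108/590)·11.0²/108 = 0.191461
  stratum Campus IV: (50/1290)²·(1 − 4/50)·12.6²/4 = 0.0548567
V_st = 0.606823
V_srs = (1 − 203/1290)·249.3/203 = 1.03482
deff = V_st / V_srs = 0.606823/1.03482 = 0.5864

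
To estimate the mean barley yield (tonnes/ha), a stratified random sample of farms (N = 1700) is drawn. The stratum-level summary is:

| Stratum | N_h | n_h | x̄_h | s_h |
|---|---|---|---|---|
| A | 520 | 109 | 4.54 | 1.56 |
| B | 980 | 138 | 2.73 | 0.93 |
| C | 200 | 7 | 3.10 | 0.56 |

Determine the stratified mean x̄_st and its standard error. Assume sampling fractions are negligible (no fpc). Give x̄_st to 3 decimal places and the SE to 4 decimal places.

x̄_st = Σ W_h x̄_h = (520·4.54 + 980·2.73 + 200·3.10)/1700 = 3.32718
V̂(x̄_st) = Σ W_h² s_h²/n_h, with W_h = N_h/N and N = 1700:
  stratum A: (520/1700)²·1.56²/109 = 0.00208897
  stratum B: (980/1700)²·0.93²/138 = 0.00208277
  stratum C: (200/1700)²·0.56²/7 = 0.000620069
V̂(x̄_st) = 0.00479181
SE(x̄_st) = √0.00479181 = 0.0692229

x̄_st ≈ 3.327, SE ≈ 0.0692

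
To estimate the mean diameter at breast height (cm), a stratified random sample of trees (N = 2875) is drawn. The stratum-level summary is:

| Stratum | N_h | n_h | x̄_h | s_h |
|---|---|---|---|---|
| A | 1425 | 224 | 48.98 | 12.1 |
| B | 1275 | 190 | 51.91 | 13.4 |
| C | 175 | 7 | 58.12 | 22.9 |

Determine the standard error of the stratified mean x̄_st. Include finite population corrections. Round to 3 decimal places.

V̂(x̄_st) = Σ W_h² (1 − n_h/N_h) s_h²/n_h, with W_h = N_h/N and N = 2875:
  stratum A: (1425/2875)²·(1 − 224/1425)·12.1²/224 = 0.135333
  stratum B: (1275/2875)²·(1 − 190/1275)·13.4²/190 = 0.158169
  stratum C: (175/2875)²·(1 − 7/175)·22.9²/7 = 0.266468
V̂(x̄_st) = 0.55997
SE(x̄_st) = √0.55997 = 0.748311

SE(x̄_st) ≈ 0.748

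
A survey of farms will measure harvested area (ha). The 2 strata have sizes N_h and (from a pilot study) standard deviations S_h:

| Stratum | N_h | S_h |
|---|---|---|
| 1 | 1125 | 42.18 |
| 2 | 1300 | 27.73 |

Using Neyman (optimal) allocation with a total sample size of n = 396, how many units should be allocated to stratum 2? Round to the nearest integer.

171

Neyman allocation: n_h = n · N_h S_h / Σ N_i S_i, with n = 396.
  stratum 1: N_h·S_h = 1125·42.18 = 47452.50
  stratum 2: N_h·S_h = 1300·27.73 = 36049.00
Σ N_h S_h = 83501.50
n for stratum 2 = 396·36049.00/83501.50 = 170.960 → 171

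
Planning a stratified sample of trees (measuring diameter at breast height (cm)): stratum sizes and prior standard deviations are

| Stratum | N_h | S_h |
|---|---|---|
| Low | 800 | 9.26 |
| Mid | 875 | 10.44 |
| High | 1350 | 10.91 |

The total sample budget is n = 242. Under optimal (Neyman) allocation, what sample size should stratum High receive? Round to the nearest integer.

114

Neyman allocation: n_h = n · N_h S_h / Σ N_i S_i, with n = 242.
  stratum Low: N_h·S_h = 800·9.26 = 7408.00
  stratum Mid: N_h·S_h = 875·10.44 = 9135.00
  stratum High: N_h·S_h = 1350·10.91 = 14728.50
Σ N_h S_h = 31271.50
n for stratum High = 242·14728.50/31271.50 = 113.979 → 114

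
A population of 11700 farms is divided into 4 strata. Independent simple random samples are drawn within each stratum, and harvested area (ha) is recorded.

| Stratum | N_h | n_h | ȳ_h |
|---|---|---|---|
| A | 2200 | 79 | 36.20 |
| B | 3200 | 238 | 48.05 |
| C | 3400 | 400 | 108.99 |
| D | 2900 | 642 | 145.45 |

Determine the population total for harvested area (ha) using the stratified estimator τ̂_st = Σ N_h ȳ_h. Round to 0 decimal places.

τ̂_st = Σ N_h ȳ_h = 2200·36.20 + 3200·48.05 + 3400·108.99 + 2900·145.45 = 1025771

τ̂_st ≈ 1025771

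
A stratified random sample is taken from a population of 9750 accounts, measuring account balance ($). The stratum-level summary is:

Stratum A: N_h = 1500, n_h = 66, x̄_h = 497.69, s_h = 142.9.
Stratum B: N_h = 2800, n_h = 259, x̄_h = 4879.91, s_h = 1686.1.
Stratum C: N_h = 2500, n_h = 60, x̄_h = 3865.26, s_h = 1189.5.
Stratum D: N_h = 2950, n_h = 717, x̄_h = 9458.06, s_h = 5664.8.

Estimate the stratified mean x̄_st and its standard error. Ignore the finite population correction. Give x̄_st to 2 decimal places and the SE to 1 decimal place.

x̄_st = Σ W_h x̄_h = (1500·497.69 + 2800·4879.91 + 2500·3865.26 + 2950·9458.06)/9750 = 5330.73949
V̂(x̄_st) = Σ W_h² s_h²/n_h, with W_h = N_h/N and N = 9750:
  stratum A: (1500/9750)²·142.9²/66 = 7.32308
  stratum B: (2800/9750)²·1686.1²/259 = 905.261
  stratum C: (2500/9750)²·1189.5²/60 = 1550.42
  stratum D: (2950/9750)²·5664.8²/717 = 4097.18
V̂(x̄_st) = 6560.18
SE(x̄_st) = √6560.18 = 80.9949

x̄_st ≈ 5330.74, SE ≈ 81.0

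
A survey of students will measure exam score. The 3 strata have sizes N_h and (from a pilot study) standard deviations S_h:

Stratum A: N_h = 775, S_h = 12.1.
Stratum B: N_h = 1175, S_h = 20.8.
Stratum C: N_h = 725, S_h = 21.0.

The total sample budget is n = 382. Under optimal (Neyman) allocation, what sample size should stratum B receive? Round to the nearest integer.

Neyman allocation: n_h = n · N_h S_h / Σ N_i S_i, with n = 382.
  stratum A: N_h·S_h = 775·12.1 = 9377.50
  stratum B: N_h·S_h = 1175·20.8 = 24440.00
  stratum C: N_h·S_h = 725·21.0 = 15225.00
Σ N_h S_h = 49042.50
n for stratum B = 382·24440.00/49042.50 = 190.367 → 190

190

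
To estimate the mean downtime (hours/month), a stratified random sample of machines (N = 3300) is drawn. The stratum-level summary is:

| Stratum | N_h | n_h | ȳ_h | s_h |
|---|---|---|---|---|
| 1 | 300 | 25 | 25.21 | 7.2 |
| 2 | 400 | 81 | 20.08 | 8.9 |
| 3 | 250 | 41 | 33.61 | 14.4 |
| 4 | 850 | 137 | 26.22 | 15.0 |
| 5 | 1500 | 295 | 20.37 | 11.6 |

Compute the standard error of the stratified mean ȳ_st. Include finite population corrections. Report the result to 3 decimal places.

SE(ȳ_st) ≈ 0.467

V̂(ȳ_st) = Σ W_h² (1 − n_h/N_h) s_h²/n_h, with W_h = N_h/N and N = 3300:
  stratum 1: (300/3300)²·(1 − 25/300)·7.2²/25 = 0.0157091
  stratum 2: (400/3300)²·(1 − 81/400)·8.9²/81 = 0.0114582
  stratum 3: (250/3300)²·(1 − 41/250)·14.4²/41 = 0.0242661
  stratum 4: (850/3300)²·(1 − 137/850)·15.0²/137 = 0.0913992
  stratum 5: (1500/3300)²·(1 − 295/1500)·11.6²/295 = 0.0757085
V̂(ȳ_st) = 0.218541
SE(ȳ_st) = √0.218541 = 0.467484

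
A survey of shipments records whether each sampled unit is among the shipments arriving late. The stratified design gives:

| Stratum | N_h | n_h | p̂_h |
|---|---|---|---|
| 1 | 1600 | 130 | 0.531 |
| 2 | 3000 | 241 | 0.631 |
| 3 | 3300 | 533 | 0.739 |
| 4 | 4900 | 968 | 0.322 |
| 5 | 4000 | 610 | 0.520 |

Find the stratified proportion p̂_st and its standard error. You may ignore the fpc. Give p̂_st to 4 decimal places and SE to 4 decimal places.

N = 16800; stratum weights W_h = N_h/N.
p̂_st = Σ W_h p̂_h = (1600·0.531 + 3000·0.631 + 3300·0.739 + 4900·0.322 + 4000·0.520)/16800 = 0.52614
V̂(p̂_st) = Σ W_h² p̂_h(1−p̂_h)/(n_h−1):
  stratum 1: (1600/16800)²·0.531·0.469/129 = 1.75105e-05
  stratum 2: (3000/16800)²·0.631·0.369/240 = 3.09363e-05
  stratum 3: (3300/16800)²·0.739·0.261/532 = 1.39889e-05
  stratum 4: (4900/16800)²·0.322·0.678/967 = 1.92058e-05
  stratum 5: (4000/16800)²·0.520·0.480/609 = 2.32343e-05
V̂(p̂_st) = 0.000104876; SE = √V̂ = 0.0102409

p̂_st ≈ 0.5261, SE ≈ 0.0102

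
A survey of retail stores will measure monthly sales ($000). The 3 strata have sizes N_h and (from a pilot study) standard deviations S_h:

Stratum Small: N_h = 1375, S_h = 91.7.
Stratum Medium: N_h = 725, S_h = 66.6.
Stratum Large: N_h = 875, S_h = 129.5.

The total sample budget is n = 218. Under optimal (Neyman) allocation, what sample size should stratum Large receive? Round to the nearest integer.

Neyman allocation: n_h = n · N_h S_h / Σ N_i S_i, with n = 218.
  stratum Small: N_h·S_h = 1375·91.7 = 126087.50
  stratum Medium: N_h·S_h = 725·66.6 = 48285.00
  stratum Large: N_h·S_h = 875·129.5 = 113312.50
Σ N_h S_h = 287685.00
n for stratum Large = 218·113312.50/287685.00 = 85.865 → 86

86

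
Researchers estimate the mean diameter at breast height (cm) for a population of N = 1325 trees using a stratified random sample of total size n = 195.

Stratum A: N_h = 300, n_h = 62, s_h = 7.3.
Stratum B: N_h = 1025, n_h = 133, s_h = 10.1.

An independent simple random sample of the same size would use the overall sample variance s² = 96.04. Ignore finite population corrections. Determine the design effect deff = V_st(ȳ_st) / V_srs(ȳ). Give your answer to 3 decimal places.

deff ≈ 1.021

V̂(ȳ_st) = Σ W_h² s_h²/n_h, with W_h = N_h/N and N = 1325:
  stratum A: (300/1325)²·7.3²/62 = 0.0440621
  stratum B: (1025/1325)²·10.1²/133 = 0.458994
V_st = 0.503056
V_srs = s²/n = 96.04/195 = 0.492513
deff = V_st / V_srs = 0.503056/0.492513 = 1.0214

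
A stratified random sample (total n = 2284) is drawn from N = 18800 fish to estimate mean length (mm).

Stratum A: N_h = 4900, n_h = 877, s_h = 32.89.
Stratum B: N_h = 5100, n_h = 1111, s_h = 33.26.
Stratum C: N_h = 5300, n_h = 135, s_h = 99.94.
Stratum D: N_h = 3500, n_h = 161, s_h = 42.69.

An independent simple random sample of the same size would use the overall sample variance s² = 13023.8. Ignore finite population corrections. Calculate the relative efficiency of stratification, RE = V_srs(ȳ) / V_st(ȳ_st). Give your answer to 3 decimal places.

V̂(ȳ_st) = Σ W_h² s_h²/n_h, with W_h = N_h/N and N = 18800:
  stratum A: (4900/18800)²·32.89²/877 = 0.0837924
  stratum B: (5100/18800)²·33.26²/1111 = 0.0732749
  stratum C: (5300/18800)²·99.94²/135 = 5.88005
  stratum D: (3500/18800)²·42.69²/161 = 0.392326
V_st = 6.42944
V_srs = s²/n = 13023.8/2284 = 5.70219
Relative efficiency = V_srs / V_st = 5.70219/6.42944 = 0.8869

RE ≈ 0.887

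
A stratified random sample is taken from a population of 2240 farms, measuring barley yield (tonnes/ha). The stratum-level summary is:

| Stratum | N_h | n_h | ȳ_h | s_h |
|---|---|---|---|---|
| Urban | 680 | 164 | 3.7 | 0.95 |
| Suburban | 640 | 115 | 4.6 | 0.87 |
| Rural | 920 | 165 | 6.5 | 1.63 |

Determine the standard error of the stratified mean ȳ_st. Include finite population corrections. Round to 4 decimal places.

V̂(ȳ_st) = Σ W_h² (1 − n_h/N_h) s_h²/n_h, with W_h = N_h/N and N = 2240:
  stratum Urban: (680/2240)²·(1 − 164/680)·0.95²/164 = 0.000384827
  stratum Suburban: (640/2240)²·(1 − 115/640)·0.87²/115 = 0.000440741
  stratum Rural: (920/2240)²·(1 − 165/920)·1.63²/165 = 0.0022291
V̂(ȳ_st) = 0.00305467
SE(ȳ_st) = √0.00305467 = 0.0552691

SE(ȳ_st) ≈ 0.0553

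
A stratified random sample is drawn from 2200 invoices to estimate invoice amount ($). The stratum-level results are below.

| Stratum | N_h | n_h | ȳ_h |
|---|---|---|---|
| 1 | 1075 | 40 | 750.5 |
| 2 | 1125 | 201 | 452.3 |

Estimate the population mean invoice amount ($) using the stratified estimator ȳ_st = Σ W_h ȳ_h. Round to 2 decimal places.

N = Σ N_h = 2200. Stratum weights W_h = N_h/N.
ȳ_st = (1075·750.5 + 1125·452.3) / 2200 = 598.0114

ȳ_st ≈ 598.01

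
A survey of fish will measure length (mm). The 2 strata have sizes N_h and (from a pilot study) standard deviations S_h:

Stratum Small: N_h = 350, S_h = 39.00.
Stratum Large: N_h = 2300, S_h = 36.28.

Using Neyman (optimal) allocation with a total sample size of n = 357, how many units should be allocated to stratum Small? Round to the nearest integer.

50

Neyman allocation: n_h = n · N_h S_h / Σ N_i S_i, with n = 357.
  stratum Small: N_h·S_h = 350·39.00 = 13650.00
  stratum Large: N_h·S_h = 2300·36.28 = 83444.00
Σ N_h S_h = 97094.00
n for stratum Small = 357·13650.00/97094.00 = 50.189 → 50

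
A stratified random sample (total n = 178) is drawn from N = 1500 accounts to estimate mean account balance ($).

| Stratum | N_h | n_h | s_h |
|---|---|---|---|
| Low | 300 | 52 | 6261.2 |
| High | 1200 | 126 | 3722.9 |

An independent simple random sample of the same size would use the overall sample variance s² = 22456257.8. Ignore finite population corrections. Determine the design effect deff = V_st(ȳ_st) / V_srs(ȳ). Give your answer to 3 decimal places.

V̂(ȳ_st) = Σ W_h² s_h²/n_h, with W_h = N_h/N and N = 1500:
  stratum Low: (300/1500)²·6261.2²/52 = 30155.9
  stratum High: (1200/1500)²·3722.9²/126 = 70399.9
V_st = 100556
V_srs = s²/n = 22456257.8/178 = 126159
deff = V_st / V_srs = 100556/126159 = 0.7971

deff ≈ 0.797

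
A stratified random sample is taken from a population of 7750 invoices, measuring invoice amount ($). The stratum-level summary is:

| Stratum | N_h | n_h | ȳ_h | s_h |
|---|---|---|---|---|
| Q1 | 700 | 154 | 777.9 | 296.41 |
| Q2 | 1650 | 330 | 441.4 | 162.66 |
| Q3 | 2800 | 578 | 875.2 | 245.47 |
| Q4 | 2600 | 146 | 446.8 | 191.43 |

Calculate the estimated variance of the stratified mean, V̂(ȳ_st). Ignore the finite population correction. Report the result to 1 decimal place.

V̂(ȳ_st) = Σ W_h² s_h²/n_h, with W_h = N_h/N and N = 7750:
  stratum Q1: (700/7750)²·296.41²/154 = 4.65434
  stratum Q2: (1650/7750)²·162.66²/330 = 3.63423
  stratum Q3: (2800/7750)²·245.47²/578 = 13.6076
  stratum Q4: (2600/7750)²·191.43²/146 = 28.2495
V̂(ȳ_st) = 50.1456

V̂(ȳ_st) ≈ 50.1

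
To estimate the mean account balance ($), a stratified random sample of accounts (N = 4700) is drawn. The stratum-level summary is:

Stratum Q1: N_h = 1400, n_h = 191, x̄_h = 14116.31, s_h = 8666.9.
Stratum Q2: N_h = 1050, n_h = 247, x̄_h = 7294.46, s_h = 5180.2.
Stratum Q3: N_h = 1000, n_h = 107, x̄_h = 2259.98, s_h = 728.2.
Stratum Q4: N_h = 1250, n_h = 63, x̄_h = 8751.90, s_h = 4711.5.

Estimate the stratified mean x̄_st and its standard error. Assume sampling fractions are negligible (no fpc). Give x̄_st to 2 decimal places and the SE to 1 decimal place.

x̄_st ≈ 8642.95, SE ≈ 255.9

x̄_st = Σ W_h x̄_h = (1400·14116.31 + 1050·7294.46 + 1000·2259.98 + 1250·8751.90)/4700 = 8642.95149
V̂(x̄_st) = Σ W_h² s_h²/n_h, with W_h = N_h/N and N = 4700:
  stratum Q1: (1400/4700)²·8666.9²/191 = 34894.3
  stratum Q2: (1050/4700)²·5180.2²/247 = 5422.24
  stratum Q3: (1000/4700)²·728.2²/107 = 224.348
  stratum Q4: (1250/4700)²·4711.5²/63 = 24923.1
V̂(x̄_st) = 65464
SE(x̄_st) = √65464 = 255.859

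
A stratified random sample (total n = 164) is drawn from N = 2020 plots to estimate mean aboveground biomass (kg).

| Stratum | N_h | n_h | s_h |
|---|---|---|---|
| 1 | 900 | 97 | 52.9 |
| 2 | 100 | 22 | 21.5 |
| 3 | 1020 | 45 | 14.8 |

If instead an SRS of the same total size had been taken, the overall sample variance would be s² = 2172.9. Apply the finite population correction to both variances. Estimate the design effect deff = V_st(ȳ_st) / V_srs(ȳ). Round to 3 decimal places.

deff ≈ 0.520

V̂(ȳ_st) = Σ W_h² (1 − n_h/N_h) s_h²/n_h, with W_h = N_h/N and N = 2020:
  stratum 1: (900/2020)²·(1 − 97/900)·52.9²/97 = 5.10969
  stratum 2: (100/2020)²·(1 − 22/100)·21.5²/22 = 0.0401648
  stratum 3: (1020/2020)²·(1 − 45/1020)·14.8²/45 = 1.18635
V_st = 6.33621
V_srs = (1 − 164/2020)·2172.9/164 = 12.1737
deff = V_st / V_srs = 6.33621/12.1737 = 0.5205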